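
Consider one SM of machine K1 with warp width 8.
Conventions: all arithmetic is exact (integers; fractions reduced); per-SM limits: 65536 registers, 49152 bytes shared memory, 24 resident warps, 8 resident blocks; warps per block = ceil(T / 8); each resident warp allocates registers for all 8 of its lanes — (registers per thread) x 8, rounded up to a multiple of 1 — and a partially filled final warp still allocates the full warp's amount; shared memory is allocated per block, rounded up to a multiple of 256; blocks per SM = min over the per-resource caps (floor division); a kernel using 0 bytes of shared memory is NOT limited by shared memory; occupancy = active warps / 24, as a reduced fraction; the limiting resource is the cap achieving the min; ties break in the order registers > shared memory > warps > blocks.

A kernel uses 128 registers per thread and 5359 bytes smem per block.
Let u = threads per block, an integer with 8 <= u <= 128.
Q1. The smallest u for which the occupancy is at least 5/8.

Answer: u = 9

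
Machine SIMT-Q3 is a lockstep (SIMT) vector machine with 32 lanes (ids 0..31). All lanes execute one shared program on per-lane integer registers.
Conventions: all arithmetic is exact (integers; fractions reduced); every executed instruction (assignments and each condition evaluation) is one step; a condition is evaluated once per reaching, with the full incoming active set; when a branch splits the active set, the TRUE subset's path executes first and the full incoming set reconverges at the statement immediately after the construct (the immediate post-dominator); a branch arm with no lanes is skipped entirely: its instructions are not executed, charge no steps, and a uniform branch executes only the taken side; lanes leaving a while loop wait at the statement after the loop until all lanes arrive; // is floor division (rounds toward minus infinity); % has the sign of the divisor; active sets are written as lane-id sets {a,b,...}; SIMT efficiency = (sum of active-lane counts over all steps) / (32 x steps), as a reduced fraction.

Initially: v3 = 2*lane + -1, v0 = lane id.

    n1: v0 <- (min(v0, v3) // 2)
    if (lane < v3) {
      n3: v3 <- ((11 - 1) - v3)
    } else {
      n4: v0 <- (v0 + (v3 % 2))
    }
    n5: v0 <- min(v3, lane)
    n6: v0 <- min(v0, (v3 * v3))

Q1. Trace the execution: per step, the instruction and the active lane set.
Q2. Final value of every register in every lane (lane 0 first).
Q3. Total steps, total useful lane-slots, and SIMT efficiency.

step 0: v0 <- (min(v0, v3) // 2)     {0,1,2,3,4,5,6,7,8,9,10,11,12,13,14,15,16,17,18,19,20,21,22,23,24,25,26,27,28,29,30,31}
step 1: eval (lane < v3)             {0,1,2,3,4,5,6,7,8,9,10,11,12,13,14,15,16,17,18,19,20,21,22,23,24,25,26,27,28,29,30,31}
step 2: v3 <- ((11 - 1) - v3)        {2,3,4,5,6,7,8,9,10,11,12,13,14,15,16,17,18,19,20,21,22,23,24,25,26,27,28,29,30,31}
step 3: v0 <- (v0 + (v3 % 2))        {0,1}
step 4: v0 <- min(v3, lane)          {0,1,2,3,4,5,6,7,8,9,10,11,12,13,14,15,16,17,18,19,20,21,22,23,24,25,26,27,28,29,30,31}
step 5: v0 <- min(v0, (v3 * v3))     {0,1,2,3,4,5,6,7,8,9,10,11,12,13,14,15,16,17,18,19,20,21,22,23,24,25,26,27,28,29,30,31}

Answer: 6 steps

v3: -1,1,7,5,3,1,-1,-3,-5,-7,-9,-11,-13,-15,-17,-19,-21,-23,-25,-27,-29,-31,-33,-35,-37,-39,-41,-43,-45,-47,-49,-51
v0: -1,1,2,3,3,1,-1,-3,-5,-7,-9,-11,-13,-15,-17,-19,-21,-23,-25,-27,-29,-31,-33,-35,-37,-39,-41,-43,-45,-47,-49,-51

steps = 6; useful = 160; efficiency = 160/192 = 5/6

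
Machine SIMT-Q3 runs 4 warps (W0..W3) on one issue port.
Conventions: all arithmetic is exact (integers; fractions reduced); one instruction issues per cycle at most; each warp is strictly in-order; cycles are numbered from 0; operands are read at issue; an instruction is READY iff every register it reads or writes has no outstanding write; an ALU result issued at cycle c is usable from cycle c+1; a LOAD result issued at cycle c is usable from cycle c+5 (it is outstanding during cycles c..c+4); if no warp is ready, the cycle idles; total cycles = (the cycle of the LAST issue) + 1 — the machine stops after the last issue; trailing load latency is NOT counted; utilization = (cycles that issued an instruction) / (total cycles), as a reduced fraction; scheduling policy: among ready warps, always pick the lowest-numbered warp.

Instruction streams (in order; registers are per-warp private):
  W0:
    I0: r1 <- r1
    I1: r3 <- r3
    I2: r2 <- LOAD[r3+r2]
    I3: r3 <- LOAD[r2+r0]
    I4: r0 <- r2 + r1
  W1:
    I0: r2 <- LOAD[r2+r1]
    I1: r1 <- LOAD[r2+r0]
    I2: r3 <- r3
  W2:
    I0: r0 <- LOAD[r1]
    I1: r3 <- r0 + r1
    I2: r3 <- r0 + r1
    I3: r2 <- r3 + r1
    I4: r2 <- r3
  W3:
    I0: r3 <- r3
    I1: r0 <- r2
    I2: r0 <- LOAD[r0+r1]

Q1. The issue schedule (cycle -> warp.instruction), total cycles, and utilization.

cycle 0: W0.I0
cycle 1: W0.I1
cycle 2: W0.I2
cycle 3: W1.I0
cycle 4: W2.I0
cycle 5: W3.I0
cycle 6: W3.I1
cycle 7: W0.I3
cycle 8: W0.I4
cycle 9: W1.I1
cycle 10: W1.I2
cycle 11: W2.I1
cycle 12: W2.I2
cycle 13: W2.I3
cycle 14: W2.I4
cycle 15: W3.I2

Answer: 16 cycles, utilization 1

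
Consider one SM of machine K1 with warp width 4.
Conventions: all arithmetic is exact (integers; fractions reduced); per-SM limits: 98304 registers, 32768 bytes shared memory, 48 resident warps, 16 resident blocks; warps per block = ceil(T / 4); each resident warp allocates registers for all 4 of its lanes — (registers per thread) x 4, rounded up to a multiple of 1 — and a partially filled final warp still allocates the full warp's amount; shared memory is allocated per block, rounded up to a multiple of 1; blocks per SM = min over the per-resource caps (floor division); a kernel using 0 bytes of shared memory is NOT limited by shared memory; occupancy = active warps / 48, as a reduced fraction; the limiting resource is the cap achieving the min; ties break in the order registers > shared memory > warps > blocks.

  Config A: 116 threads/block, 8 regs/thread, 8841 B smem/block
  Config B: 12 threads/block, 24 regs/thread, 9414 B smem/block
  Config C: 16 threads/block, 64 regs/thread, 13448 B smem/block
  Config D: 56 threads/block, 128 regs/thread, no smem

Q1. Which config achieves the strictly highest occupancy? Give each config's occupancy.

occupancies: A 29/48, B 3/16, C 1/6, D 7/8

Answer: D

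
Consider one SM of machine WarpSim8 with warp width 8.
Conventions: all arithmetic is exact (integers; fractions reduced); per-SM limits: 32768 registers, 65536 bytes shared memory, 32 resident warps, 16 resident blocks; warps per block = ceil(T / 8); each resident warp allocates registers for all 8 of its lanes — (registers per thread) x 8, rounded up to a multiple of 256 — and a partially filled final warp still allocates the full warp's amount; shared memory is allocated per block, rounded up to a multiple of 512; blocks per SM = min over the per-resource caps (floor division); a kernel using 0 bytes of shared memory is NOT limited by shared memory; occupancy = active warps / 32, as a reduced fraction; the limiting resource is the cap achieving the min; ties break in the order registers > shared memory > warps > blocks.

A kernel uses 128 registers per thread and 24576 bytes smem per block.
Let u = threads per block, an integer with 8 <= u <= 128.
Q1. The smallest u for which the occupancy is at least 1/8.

Answer: u = 9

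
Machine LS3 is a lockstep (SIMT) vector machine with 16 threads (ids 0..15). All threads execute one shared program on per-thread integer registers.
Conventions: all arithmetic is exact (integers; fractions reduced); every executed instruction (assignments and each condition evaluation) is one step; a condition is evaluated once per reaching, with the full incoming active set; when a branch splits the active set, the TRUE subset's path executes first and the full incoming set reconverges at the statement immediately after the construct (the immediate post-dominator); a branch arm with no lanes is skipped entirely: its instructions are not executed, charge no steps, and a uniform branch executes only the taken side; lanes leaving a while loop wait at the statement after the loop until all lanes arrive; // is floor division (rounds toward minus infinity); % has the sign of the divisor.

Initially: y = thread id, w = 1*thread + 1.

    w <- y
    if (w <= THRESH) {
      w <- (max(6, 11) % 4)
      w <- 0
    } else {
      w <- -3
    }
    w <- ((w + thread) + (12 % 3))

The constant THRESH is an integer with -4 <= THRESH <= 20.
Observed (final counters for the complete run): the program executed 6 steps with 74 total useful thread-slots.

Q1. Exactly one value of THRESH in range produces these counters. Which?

Answer: THRESH = 9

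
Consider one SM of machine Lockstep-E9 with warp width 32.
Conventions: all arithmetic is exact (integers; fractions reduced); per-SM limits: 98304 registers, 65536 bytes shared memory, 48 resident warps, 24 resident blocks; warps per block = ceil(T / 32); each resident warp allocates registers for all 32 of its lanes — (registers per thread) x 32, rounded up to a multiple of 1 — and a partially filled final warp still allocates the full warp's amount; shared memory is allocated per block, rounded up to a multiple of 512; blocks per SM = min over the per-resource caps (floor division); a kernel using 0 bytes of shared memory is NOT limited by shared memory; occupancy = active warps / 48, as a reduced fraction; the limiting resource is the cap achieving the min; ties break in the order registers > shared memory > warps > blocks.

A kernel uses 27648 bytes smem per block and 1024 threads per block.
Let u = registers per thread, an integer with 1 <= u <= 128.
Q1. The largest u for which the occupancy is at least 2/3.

Answer: u = 96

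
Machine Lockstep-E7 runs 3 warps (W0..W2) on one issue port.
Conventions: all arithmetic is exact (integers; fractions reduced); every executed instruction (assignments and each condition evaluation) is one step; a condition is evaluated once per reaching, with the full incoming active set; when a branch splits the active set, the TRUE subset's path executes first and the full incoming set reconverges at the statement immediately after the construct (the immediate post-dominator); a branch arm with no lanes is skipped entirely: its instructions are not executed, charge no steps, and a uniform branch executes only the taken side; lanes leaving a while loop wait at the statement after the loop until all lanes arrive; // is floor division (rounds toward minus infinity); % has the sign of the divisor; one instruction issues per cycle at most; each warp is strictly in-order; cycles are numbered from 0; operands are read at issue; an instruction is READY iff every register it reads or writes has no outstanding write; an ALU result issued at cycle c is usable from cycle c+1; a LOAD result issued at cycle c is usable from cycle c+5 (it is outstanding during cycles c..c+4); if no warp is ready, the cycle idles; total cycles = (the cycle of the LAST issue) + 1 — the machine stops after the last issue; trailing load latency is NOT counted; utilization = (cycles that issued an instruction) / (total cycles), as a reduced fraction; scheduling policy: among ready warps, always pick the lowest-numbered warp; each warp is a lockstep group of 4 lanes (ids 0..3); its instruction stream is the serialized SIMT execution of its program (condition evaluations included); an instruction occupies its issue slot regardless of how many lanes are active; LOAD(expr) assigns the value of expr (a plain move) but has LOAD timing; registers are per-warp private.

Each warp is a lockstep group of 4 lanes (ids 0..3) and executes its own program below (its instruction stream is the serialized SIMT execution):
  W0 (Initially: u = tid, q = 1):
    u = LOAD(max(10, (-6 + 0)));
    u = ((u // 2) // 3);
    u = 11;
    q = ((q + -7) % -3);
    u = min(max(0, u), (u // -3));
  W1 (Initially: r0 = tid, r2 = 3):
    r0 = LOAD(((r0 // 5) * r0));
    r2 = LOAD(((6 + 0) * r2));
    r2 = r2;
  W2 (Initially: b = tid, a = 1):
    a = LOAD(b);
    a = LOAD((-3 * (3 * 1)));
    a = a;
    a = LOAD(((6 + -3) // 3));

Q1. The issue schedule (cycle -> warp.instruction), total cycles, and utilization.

cycle 0: W0.I0
cycle 1: W1.I0
cycle 2: W1.I1
cycle 3: W2.I0
cycle 4: idle
cycle 5: W0.I1
cycle 6: W0.I2
cycle 7: W0.I3
cycle 8: W0.I4
cycle 9: W1.I2
cycle 10: W2.I1
cycle 11: idle
cycle 12: idle
cycle 13: idle
cycle 14: idle
cycle 15: W2.I2
cycle 16: W2.I3

Answer: 17 cycles, utilization 12/17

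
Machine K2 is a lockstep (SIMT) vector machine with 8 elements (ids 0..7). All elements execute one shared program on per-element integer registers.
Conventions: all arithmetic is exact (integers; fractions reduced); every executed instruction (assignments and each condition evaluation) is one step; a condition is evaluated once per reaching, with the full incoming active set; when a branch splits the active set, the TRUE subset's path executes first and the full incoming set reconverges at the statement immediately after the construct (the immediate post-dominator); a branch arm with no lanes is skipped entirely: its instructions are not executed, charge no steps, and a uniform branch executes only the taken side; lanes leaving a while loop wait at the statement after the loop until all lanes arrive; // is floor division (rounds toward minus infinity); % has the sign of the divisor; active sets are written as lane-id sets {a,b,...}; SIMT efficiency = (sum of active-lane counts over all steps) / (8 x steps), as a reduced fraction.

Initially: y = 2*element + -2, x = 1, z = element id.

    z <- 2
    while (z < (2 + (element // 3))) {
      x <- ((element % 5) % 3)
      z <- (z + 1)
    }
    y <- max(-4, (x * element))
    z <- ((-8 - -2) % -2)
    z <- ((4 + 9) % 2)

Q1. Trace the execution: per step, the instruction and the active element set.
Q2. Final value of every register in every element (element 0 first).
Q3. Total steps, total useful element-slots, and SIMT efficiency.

step 0: z <- 2                       {0,1,2,3,4,5,6,7}
step 1: eval (z < (2 + (element // 3))) {0,1,2,3,4,5,6,7}
step 2: x <- ((element % 5) % 3)     {3,4,5,6,7}
step 3: z <- (z + 1)                 {3,4,5,6,7}
step 4: eval (z < (2 + (element // 3))) {3,4,5,6,7}
step 5: x <- ((element % 5) % 3)     {6,7}
step 6: z <- (z + 1)                 {6,7}
step 7: eval (z < (2 + (element // 3))) {6,7}
step 8: y <- max(-4, (x * element))  {0,1,2,3,4,5,6,7}
step 9: z <- ((-8 - -2) % -2)        {0,1,2,3,4,5,6,7}
step 10: z <- ((4 + 9) % 2)           {0,1,2,3,4,5,6,7}

Answer: 11 steps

y: 0,1,2,0,4,0,6,14
x: 1,1,1,0,1,0,1,2
z: 1,1,1,1,1,1,1,1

steps = 11; useful = 61; efficiency = 61/88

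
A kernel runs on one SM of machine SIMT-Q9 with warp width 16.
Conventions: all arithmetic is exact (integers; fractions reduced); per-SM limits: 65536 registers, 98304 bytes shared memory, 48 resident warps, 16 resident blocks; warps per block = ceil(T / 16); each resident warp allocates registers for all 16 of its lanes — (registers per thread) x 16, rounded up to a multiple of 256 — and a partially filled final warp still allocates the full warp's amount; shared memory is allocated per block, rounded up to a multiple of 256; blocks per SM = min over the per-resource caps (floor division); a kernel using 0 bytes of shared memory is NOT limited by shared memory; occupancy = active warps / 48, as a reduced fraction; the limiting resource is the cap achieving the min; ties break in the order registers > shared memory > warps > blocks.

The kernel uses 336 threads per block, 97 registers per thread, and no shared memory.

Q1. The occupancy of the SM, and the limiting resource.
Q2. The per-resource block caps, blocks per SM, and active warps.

Answer: occupancy 7/16, limited by registers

registers: 1 block
shared memory: no limit (kernel uses none)
warps: 2 blocks
blocks: 16 blocks

Answer: 1 block, 21 active warps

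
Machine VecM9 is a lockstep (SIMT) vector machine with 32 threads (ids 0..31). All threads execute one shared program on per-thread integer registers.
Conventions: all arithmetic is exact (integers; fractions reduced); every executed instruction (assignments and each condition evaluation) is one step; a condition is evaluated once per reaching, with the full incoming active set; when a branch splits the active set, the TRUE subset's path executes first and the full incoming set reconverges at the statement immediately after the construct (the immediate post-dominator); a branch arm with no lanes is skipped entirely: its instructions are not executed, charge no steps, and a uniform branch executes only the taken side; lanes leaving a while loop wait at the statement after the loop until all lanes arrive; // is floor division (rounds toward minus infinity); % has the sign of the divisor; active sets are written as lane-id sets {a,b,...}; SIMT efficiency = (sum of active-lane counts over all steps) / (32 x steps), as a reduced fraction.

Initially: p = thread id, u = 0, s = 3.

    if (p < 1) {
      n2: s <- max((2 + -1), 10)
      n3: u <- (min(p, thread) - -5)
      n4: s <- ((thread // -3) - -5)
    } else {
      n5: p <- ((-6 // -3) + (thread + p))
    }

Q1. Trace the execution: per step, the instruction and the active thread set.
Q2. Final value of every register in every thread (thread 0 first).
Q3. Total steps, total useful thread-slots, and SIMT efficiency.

step 0: eval (p < 1)                 {0,1,2,3,4,5,6,7,8,9,10,11,12,13,14,15,16,17,18,19,20,21,22,23,24,25,26,27,28,29,30,31}
step 1: s <- max((2 + -1), 10)       {0}
step 2: u <- (min(p, thread) - -5)   {0}
step 3: s <- ((thread // -3) - -5)   {0}
step 4: p <- ((-6 // -3) + (thread + p)) {1,2,3,4,5,6,7,8,9,10,11,12,13,14,15,16,17,18,19,20,21,22,23,24,25,26,27,28,29,30,31}

Answer: 5 steps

p: 0,4,6,8,10,12,14,16,18,20,22,24,26,28,30,32,34,36,38,40,42,44,46,48,50,52,54,56,58,60,62,64
u: 5,0,0,0,0,0,0,0,0,0,0,0,0,0,0,0,0,0,0,0,0,0,0,0,0,0,0,0,0,0,0,0
s: 5,3,3,3,3,3,3,3,3,3,3,3,3,3,3,3,3,3,3,3,3,3,3,3,3,3,3,3,3,3,3,3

steps = 5; useful = 66; efficiency = 66/160 = 33/80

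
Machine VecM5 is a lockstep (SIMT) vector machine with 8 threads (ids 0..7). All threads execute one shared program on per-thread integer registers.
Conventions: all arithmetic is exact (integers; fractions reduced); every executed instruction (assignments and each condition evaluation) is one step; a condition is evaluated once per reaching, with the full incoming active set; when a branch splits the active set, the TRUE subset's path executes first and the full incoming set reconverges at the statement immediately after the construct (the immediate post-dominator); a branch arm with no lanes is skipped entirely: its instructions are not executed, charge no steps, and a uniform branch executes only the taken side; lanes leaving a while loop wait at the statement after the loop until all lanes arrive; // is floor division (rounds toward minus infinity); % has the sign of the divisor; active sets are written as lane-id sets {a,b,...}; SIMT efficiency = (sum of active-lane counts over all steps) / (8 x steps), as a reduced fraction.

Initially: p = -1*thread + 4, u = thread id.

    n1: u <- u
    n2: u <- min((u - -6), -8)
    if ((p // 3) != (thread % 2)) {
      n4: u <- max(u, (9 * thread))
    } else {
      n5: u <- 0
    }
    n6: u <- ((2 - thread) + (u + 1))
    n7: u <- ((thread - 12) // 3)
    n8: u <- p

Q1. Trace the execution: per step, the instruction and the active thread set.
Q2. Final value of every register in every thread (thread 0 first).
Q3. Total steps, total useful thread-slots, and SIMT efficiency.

step 0: u <- u                       {0,1,2,3,4,5,6,7}
step 1: u <- min((u - -6), -8)       {0,1,2,3,4,5,6,7}
step 2: eval ((p // 3) != (thread % 2)) {0,1,2,3,4,5,6,7}
step 3: u <- max(u, (9 * thread))    {0,3,5,6,7}
step 4: u <- 0                       {1,2,4}
step 5: u <- ((2 - thread) + (u + 1)) {0,1,2,3,4,5,6,7}
step 6: u <- ((thread - 12) // 3)    {0,1,2,3,4,5,6,7}
step 7: u <- p                       {0,1,2,3,4,5,6,7}

Answer: 8 steps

p: 4,3,2,1,0,-1,-2,-3
u: 4,3,2,1,0,-1,-2,-3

steps = 8; useful = 56; efficiency = 56/64 = 7/8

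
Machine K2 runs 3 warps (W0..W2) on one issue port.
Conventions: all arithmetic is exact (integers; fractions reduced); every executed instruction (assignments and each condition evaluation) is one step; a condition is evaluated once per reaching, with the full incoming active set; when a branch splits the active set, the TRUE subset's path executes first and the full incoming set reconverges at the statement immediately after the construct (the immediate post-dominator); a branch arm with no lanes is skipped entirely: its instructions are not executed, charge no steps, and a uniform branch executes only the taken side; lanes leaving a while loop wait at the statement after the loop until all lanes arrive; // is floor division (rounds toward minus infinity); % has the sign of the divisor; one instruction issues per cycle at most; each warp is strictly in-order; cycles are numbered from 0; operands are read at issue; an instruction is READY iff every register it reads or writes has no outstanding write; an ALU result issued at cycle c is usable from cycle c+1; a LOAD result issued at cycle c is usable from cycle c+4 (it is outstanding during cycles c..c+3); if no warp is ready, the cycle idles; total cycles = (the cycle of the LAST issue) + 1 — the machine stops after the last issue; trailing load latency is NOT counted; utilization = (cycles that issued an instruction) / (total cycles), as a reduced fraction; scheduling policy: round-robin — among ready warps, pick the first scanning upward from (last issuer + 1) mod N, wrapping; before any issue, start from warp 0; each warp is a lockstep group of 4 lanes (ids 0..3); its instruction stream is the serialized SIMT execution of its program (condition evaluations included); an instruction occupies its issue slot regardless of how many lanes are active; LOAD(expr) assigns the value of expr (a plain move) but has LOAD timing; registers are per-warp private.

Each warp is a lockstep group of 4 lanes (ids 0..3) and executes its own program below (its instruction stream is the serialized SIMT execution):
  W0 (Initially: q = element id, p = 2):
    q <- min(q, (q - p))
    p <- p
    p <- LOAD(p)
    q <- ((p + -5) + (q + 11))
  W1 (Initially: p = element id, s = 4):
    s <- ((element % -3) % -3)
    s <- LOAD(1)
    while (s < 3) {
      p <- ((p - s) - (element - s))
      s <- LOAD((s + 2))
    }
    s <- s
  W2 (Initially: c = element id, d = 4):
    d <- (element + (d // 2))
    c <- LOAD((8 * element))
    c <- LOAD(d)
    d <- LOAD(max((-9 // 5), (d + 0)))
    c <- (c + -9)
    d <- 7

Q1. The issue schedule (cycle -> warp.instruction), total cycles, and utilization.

cycle 0: W0.I0
cycle 1: W1.I0
cycle 2: W2.I0
cycle 3: W0.I1
cycle 4: W1.I1
cycle 5: W2.I1
cycle 6: W0.I2
cycle 7: idle
cycle 8: W1.I2
cycle 9: W2.I2
cycle 10: W0.I3
cycle 11: W1.I3
cycle 12: W2.I3
cycle 13: W1.I4
cycle 14: W2.I4
cycle 15: idle
cycle 16: W2.I5
cycle 17: W1.I5
cycle 18: W1.I6

Answer: 19 cycles, utilization 17/19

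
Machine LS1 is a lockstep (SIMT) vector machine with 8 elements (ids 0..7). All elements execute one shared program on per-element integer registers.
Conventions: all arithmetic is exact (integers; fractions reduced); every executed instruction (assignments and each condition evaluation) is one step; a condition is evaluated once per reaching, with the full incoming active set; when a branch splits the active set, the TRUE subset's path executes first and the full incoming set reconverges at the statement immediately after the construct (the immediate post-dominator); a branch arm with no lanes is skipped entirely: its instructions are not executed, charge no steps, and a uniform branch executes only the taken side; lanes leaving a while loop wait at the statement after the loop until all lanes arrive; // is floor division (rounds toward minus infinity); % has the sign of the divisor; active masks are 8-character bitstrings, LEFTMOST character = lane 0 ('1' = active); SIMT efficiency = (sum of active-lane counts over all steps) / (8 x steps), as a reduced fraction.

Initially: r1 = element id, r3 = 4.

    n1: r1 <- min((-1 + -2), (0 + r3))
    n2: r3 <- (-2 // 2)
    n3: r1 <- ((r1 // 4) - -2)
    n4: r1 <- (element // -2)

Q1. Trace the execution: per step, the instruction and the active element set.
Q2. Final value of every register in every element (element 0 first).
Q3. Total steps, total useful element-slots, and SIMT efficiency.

step 0: r1 <- min((-1 + -2), (0 + r3)) 11111111
step 1: r3 <- (-2 // 2)              11111111
step 2: r1 <- ((r1 // 4) - -2)       11111111
step 3: r1 <- (element // -2)        11111111

Answer: 4 steps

r1: 0,-1,-1,-2,-2,-3,-3,-4
r3: -1,-1,-1,-1,-1,-1,-1,-1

steps = 4; useful = 32; efficiency = 32/32 = 1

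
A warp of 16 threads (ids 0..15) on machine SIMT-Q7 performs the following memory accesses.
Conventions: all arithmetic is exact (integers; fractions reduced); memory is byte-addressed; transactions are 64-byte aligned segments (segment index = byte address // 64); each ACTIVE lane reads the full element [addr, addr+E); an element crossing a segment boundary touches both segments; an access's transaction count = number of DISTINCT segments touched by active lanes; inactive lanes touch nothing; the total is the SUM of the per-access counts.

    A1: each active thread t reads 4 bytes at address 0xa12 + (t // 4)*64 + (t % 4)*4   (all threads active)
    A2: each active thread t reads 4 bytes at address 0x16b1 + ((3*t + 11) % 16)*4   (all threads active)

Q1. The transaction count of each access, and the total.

A1: 4 transactions
A2: 2 transactions

Answer: 4,2; total 6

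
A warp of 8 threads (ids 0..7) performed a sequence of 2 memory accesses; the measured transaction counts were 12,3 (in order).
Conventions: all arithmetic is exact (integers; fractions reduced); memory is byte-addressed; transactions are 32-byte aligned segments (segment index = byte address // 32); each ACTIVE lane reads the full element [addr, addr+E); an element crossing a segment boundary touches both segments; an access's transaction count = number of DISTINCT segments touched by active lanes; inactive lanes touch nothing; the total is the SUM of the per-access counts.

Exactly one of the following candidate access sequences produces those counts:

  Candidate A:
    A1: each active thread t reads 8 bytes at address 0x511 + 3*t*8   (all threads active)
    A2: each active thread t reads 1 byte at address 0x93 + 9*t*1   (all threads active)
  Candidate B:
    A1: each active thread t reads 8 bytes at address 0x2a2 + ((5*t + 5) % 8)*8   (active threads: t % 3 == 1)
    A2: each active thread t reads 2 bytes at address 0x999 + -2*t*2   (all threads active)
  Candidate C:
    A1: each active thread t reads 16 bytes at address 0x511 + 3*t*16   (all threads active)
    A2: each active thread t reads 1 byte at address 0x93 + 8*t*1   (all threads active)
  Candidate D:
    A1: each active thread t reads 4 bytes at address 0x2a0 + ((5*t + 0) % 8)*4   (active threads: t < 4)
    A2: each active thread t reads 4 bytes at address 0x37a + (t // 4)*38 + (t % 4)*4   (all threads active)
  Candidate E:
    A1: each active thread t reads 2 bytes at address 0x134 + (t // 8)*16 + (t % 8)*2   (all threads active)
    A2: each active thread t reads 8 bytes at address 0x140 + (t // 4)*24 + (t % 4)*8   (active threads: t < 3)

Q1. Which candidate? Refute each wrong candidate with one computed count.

A: A1 gives 7 transactions, not 12
B: A1 gives 1 transaction, not 12
D: A1 gives 1 transaction, not 12
E: A1 gives 2 transactions, not 12
C: all counts match (12,3)

Answer: C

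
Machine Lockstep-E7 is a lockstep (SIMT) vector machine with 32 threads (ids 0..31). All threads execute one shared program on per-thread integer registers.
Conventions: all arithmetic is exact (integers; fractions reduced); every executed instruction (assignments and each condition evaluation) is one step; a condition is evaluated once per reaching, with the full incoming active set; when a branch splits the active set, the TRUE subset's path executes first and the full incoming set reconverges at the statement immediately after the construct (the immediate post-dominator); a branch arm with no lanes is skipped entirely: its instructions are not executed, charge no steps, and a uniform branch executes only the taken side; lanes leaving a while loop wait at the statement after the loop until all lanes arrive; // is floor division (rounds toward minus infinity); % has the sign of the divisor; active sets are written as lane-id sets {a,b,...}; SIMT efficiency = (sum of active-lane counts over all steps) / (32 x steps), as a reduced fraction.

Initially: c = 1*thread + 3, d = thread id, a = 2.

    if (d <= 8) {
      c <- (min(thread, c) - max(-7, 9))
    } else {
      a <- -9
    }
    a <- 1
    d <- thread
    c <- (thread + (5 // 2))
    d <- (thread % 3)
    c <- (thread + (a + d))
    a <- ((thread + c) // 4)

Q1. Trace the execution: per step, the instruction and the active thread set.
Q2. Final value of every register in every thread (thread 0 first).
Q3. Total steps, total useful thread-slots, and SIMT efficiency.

step 0: eval (d <= 8)                {0,1,2,3,4,5,6,7,8,9,10,11,12,13,14,15,16,17,18,19,20,21,22,23,24,25,26,27,28,29,30,31}
step 1: c <- (min(thread, c) - max(-7, 9)) {0,1,2,3,4,5,6,7,8}
step 2: a <- -9                      {9,10,11,12,13,14,15,16,17,18,19,20,21,22,23,24,25,26,27,28,29,30,31}
step 3: a <- 1                       {0,1,2,3,4,5,6,7,8,9,10,11,12,13,14,15,16,17,18,19,20,21,22,23,24,25,26,27,28,29,30,31}
step 4: d <- thread                  {0,1,2,3,4,5,6,7,8,9,10,11,12,13,14,15,16,17,18,19,20,21,22,23,24,25,26,27,28,29,30,31}
step 5: c <- (thread + (5 // 2))     {0,1,2,3,4,5,6,7,8,9,10,11,12,13,14,15,16,17,18,19,20,21,22,23,24,25,26,27,28,29,30,31}
step 6: d <- (thread % 3)            {0,1,2,3,4,5,6,7,8,9,10,11,12,13,14,15,16,17,18,19,20,21,22,23,24,25,26,27,28,29,30,31}
step 7: c <- (thread + (a + d))      {0,1,2,3,4,5,6,7,8,9,10,11,12,13,14,15,16,17,18,19,20,21,22,23,24,25,26,27,28,29,30,31}
step 8: a <- ((thread + c) // 4)     {0,1,2,3,4,5,6,7,8,9,10,11,12,13,14,15,16,17,18,19,20,21,22,23,24,25,26,27,28,29,30,31}

Answer: 9 steps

c: 1,3,5,4,6,8,7,9,11,10,12,14,13,15,17,16,18,20,19,21,23,22,24,26,25,27,29,28,30,32,31,33
d: 0,1,2,0,1,2,0,1,2,0,1,2,0,1,2,0,1,2,0,1,2,0,1,2,0,1,2,0,1,2,0,1
a: 0,1,1,1,2,3,3,4,4,4,5,6,6,7,7,7,8,9,9,10,10,10,11,12,12,13,13,13,14,15,15,16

steps = 9; useful = 256; efficiency = 256/288 = 8/9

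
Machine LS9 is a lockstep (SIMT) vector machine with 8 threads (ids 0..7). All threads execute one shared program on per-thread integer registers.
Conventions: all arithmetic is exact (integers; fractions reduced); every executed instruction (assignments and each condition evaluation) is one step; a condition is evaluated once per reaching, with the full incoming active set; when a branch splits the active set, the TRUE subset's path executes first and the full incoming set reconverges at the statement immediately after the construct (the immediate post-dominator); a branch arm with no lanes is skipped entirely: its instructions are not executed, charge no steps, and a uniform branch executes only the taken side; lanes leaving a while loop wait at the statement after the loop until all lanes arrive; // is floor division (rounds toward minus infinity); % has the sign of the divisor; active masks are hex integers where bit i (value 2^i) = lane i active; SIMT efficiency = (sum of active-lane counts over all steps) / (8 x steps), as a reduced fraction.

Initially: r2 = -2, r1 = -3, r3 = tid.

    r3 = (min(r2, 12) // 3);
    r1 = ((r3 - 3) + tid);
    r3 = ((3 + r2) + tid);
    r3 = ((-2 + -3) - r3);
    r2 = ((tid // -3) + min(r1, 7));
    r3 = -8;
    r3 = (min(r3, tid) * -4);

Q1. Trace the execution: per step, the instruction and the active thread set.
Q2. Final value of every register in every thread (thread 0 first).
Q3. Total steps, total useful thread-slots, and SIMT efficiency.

step 0: r3 <- (min(r2, 12) // 3)     0xff
step 1: r1 <- ((r3 - 3) + tid)       0xff
step 2: r3 <- ((3 + r2) + tid)       0xff
step 3: r3 <- ((-2 + -3) - r3)       0xff
step 4: r2 <- ((tid // -3) + min(r1, 7)) 0xff
step 5: r3 <- -8                     0xff
step 6: r3 <- (min(r3, tid) * -4)    0xff

Answer: 7 steps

r2: -4,-4,-3,-2,-2,-1,0,0
r1: -4,-3,-2,-1,0,1,2,3
r3: 32,32,32,32,32,32,32,32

steps = 7; useful = 56; efficiency = 56/56 = 1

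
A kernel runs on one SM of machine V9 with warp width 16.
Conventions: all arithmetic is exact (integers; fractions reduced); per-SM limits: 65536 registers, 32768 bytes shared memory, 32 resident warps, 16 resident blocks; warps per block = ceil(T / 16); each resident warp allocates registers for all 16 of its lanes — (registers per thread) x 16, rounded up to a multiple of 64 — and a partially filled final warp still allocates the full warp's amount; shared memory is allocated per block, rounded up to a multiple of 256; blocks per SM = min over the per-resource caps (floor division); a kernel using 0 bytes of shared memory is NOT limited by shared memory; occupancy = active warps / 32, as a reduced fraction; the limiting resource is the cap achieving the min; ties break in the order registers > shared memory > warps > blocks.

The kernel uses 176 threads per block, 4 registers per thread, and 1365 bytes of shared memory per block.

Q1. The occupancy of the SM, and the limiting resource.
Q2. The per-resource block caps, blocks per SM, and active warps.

Answer: occupancy 11/16, limited by warps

registers: 93 blocks
shared memory: 21 blocks
warps: 2 blocks
blocks: 16 blocks

Answer: 2 blocks, 22 active warps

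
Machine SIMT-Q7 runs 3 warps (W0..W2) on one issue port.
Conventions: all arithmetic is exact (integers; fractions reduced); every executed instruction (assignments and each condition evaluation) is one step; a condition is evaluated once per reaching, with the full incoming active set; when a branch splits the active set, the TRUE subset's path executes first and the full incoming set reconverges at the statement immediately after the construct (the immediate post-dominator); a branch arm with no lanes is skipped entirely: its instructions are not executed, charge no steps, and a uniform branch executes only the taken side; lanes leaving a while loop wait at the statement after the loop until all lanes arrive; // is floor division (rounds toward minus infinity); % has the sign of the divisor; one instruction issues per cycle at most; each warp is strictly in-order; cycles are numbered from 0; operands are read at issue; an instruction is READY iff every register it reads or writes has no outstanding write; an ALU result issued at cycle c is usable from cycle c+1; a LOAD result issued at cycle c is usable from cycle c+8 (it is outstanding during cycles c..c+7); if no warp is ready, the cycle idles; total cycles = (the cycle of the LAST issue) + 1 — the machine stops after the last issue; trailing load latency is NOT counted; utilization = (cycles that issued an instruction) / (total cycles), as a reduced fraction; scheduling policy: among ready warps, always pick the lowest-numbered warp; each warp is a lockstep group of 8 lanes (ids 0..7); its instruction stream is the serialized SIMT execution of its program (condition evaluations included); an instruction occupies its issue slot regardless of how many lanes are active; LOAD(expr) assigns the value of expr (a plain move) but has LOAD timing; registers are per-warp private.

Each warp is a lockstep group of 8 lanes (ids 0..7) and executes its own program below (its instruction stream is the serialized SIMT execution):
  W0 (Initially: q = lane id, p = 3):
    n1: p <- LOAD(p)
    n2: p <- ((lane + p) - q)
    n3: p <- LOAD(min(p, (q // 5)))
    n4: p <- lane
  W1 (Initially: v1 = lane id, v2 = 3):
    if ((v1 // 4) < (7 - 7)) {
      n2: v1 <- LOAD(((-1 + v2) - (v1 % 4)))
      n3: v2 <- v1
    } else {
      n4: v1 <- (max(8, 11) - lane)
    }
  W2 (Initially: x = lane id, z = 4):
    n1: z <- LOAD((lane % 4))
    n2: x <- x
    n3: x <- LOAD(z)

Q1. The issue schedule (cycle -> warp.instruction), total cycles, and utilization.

cycle 0: W0.I0
cycle 1: W1.I0
cycle 2: W1.I1
cycle 3: W2.I0
cycle 4: W2.I1
cycle 5: idle
cycle 6: idle
cycle 7: idle
cycle 8: W0.I1
cycle 9: W0.I2
cycle 10: idle
cycle 11: W2.I2
cycle 12: idle
cycle 13: idle
cycle 14: idle
cycle 15: idle
cycle 16: idle
cycle 17: W0.I3

Answer: 18 cycles, utilization 1/2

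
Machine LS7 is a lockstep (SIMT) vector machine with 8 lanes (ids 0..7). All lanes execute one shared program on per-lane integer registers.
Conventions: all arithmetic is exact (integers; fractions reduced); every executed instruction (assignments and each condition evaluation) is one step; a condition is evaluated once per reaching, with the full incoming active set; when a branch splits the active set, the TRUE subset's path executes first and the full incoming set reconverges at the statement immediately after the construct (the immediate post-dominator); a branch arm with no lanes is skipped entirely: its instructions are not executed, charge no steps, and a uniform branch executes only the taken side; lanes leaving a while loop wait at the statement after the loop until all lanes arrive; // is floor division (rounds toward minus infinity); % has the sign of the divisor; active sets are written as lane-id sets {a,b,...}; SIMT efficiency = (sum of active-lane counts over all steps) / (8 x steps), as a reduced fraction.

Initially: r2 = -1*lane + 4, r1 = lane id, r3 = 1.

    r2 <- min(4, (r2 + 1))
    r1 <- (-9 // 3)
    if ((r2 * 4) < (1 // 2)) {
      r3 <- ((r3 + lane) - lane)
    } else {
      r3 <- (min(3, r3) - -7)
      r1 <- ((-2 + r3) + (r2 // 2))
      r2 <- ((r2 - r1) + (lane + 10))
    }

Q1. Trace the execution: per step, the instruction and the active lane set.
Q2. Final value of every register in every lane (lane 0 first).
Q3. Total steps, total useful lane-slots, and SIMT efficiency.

step 0: r2 <- min(4, (r2 + 1))       {0,1,2,3,4,5,6,7}
step 1: r1 <- (-9 // 3)              {0,1,2,3,4,5,6,7}
step 2: eval ((r2 * 4) < (1 // 2))   {0,1,2,3,4,5,6,7}
step 3: r3 <- ((r3 + lane) - lane)   {6,7}
step 4: r3 <- (min(3, r3) - -7)      {0,1,2,3,4,5}
step 5: r1 <- ((-2 + r3) + (r2 // 2)) {0,1,2,3,4,5}
step 6: r2 <- ((r2 - r1) + (lane + 10)) {0,1,2,3,4,5}

Answer: 7 steps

r2: 6,7,8,8,9,9,-1,-2
r1: 8,8,7,7,6,6,-3,-3
r3: 8,8,8,8,8,8,1,1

steps = 7; useful = 44; efficiency = 44/56 = 11/14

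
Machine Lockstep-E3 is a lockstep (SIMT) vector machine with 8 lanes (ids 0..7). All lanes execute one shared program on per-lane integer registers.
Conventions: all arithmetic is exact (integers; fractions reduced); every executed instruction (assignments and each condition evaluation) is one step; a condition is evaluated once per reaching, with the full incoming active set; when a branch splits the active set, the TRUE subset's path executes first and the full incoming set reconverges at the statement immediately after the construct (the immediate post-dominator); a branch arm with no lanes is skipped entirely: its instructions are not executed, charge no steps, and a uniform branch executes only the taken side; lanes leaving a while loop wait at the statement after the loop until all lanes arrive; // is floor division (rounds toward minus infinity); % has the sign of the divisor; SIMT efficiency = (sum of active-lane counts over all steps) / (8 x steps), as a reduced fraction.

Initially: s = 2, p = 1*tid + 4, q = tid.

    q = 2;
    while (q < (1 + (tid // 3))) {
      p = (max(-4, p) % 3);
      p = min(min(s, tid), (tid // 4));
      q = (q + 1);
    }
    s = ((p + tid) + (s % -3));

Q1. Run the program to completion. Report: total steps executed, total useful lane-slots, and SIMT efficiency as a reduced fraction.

Answer: 7 steps, 32 useful, 4/7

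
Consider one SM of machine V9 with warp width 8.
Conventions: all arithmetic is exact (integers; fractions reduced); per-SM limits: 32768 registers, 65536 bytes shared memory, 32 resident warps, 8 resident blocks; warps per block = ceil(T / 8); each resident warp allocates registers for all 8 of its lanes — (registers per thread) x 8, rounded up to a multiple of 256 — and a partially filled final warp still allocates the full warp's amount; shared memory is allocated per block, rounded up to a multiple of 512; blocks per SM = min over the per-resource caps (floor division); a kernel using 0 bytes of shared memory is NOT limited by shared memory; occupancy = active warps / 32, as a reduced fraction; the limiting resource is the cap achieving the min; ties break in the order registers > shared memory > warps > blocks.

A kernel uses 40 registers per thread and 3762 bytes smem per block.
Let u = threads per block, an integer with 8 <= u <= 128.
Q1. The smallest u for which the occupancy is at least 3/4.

Answer: u = 17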